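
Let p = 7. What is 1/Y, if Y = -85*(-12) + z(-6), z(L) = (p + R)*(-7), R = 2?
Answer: 1/957 ≈ 0.0010449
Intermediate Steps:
z(L) = -63 (z(L) = (7 + 2)*(-7) = 9*(-7) = -63)
Y = 957 (Y = -85*(-12) - 63 = 1020 - 63 = 957)
1/Y = 1/957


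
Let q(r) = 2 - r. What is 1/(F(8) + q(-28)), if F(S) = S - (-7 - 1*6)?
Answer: 1/51 ≈ 0.019608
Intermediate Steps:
F(S) = 13 + S (F(S) = S - (-7 - 6) = S - 1*(-13) = S + 13 = 13 + S)
1/(F(8) + q(-28)) = 1/((13 + 8) + (2 - 1*(-28))) = 1/(21 + (2 + 28)) = 1/(21 + 30) = 1/51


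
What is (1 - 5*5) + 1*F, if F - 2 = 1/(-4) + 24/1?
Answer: 7/4 ≈ 1.7500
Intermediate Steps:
F = 103/4 (F = 2 + (1/(-4) + 24/1) = 2 + (1*(-¼) + 24*1) = 2 + (-¼ + 24) = 2 + 95/4 = 103/4 ≈ 25.750)
(1 - 5*5) + 1*F = (1 - 5*5) + 1*(103/4) = (1 - 25) + 103/4 = -24 + 103/4 = 7/4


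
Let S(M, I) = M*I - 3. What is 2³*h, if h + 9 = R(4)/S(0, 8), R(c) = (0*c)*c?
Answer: -72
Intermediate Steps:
R(c) = 0 (R(c) = 0*c = 0)
S(M, I) = -3 + I*M (S(M, I) = I*M - 3 = -3 + I*M)
h = -9 (h = -9 + 0/(-3 + 8*0) = -9 + 0/(-3 + 0) = -9 + 0/(-3) = -9 + 0*(-⅓) = -9 + 0 = -9)
2³*h = 2³*(-9) = 8*(-9) = -72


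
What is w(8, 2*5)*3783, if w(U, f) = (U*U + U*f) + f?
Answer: 582582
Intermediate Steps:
w(U, f) = f + U² + U*f (w(U, f) = (U² + U*f) + f = f + U² + U*f)
w(8, 2*5)*3783 = (2*5 + 8² + 8*(2*5))*3783 = (10 + 64 + 8*10)*3783 = (10 + 64 + 80)*3783 = 154*3783 = 582582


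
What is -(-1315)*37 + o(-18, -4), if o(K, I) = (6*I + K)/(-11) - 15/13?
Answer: 6958046/143 ≈ 48658.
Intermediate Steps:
o(K, I) = -15/13 - 6*I/11 - K/11 (o(K, I) = (K + 6*I)*(-1/11) - 15*1/13 = (-6*I/11 - K/11) - 15/13 = -15/13 - 6*I/11 - K/11)
-(-1315)*37 + o(-18, -4) = -(-1315)*37 + (-15/13 - 6/11*(-4) - 1/11*(-18)) = -1315*(-37) + (-15/13 + 24/11 + 18/11) = 48655 + 381/143 = 6958046/143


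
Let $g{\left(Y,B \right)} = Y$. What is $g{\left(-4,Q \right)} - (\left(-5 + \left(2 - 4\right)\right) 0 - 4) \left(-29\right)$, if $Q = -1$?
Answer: $464$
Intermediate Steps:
$g{\left(-4,Q \right)} - (\left(-5 + \left(2 - 4\right)\right) 0 - 4) \left(-29\right) = - 4 - (\left(-5 + \left(2 - 4\right)\right) 0 - 4) \left(-29\right) = - 4 - (\left(-5 - 2\right) 0 - 4) \left(-29\right) = - 4 - (\left(-7\right) 0 - 4) \left(-29\right) = - 4 - (0 - 4) \left(-29\right) = - 4 \left(-1\right) \left(-4\right) \left(-29\right) = - 4 \cdot 4 \left(-29\right) = \left(-4\right) \left(-116\right) = 464$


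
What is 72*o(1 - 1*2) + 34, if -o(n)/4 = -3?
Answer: 898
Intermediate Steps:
o(n) = 12 (o(n) = -4*(-3) = 12)
72*o(1 - 1*2) + 34 = 72*12 + 34 = 864 + 34 = 898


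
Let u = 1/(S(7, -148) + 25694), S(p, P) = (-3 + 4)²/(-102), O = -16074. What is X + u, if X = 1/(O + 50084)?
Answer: 6089807/89132965870 ≈ 6.8323e-5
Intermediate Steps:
X = 1/34010 (X = 1/(-16074 + 50084) = 1/34010 ≈ 2.9403e-5)
S(p, P) = -1/102 (S(p, P) = 1²*(-1/102) = 1*(-1/102) = -1/102)
u = 102/2620787 (u = 1/(-1/102 + 25694) = 1/(2620787/102) = 102/2620787 ≈ 3.8920e-5)
X + u = 1/34010 + 102/2620787 = 6089807/89132965870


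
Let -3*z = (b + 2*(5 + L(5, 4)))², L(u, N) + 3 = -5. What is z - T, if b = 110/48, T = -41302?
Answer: 71361935/1728 ≈ 41297.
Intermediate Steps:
L(u, N) = -8 (L(u, N) = -3 - 5 = -8)
b = 55/24 (b = 110*(1/48) = 55/24 ≈ 2.2917)
z = -7921/1728 (z = -(55/24 + 2*(5 - 8))²/3 = -(55/24 + 2*(-3))²/3 = -(55/24 - 6)²/3 = -(-89/24)²/3 = -⅓*7921/576 = -7921/1728 ≈ -4.5839)
z - T = -7921/1728 - 1*(-41302) = -7921/1728 + 41302 = 71361935/1728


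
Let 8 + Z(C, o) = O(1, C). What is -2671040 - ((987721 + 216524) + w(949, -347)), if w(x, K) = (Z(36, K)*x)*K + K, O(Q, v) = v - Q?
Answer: 5016243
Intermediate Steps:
Z(C, o) = -9 + C (Z(C, o) = -8 + (C - 1*1) = -8 + (C - 1) = -8 + (-1 + C) = -9 + C)
w(x, K) = K + 27*K*x (w(x, K) = ((-9 + 36)*x)*K + K = (27*x)*K + K = 27*K*x + K = K + 27*K*x)
-2671040 - ((987721 + 216524) + w(949, -347)) = -2671040 - ((987721 + 216524) - 347*(1 + 27*949)) = -2671040 - (1204245 - 347*(1 + 25623)) = -2671040 - (1204245 - 347*25624) = -2671040 - (1204245 - 8891528) = -2671040 - 1*(-7687283) = -2671040 + 7687283 = 5016243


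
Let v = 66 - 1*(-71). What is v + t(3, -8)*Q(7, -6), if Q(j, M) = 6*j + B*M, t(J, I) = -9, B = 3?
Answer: -79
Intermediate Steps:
v = 137 (v = 66 + 71 = 137)
Q(j, M) = 3*M + 6*j (Q(j, M) = 6*j + 3*M = 3*M + 6*j)
v + t(3, -8)*Q(7, -6) = 137 - 9*(3*(-6) + 6*7) = 137 - 9*(-18 + 42) = 137 - 9*24 = 137 - 216 = -79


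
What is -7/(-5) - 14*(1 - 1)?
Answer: 7/5 ≈ 1.4000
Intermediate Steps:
-7/(-5) - 14*(1 - 1) = -7*(-⅕) - 14*0 = 7/5 + 0 = 7/5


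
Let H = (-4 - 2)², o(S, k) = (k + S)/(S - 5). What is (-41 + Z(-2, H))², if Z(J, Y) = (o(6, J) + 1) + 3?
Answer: 1089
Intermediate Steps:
o(S, k) = (S + k)/(-5 + S)
H = 36 (H = (-6)² = 36)
Z(J, Y) = 10 + J (Z(J, Y) = ((6 + J)/(-5 + 6) + 1) + 3 = ((6 + J)/1 + 1) + 3 = (1*(6 + J) + 1) + 3 = ((6 + J) + 1) + 3 = (7 + J) + 3 = 10 + J)
(-41 + Z(-2, H))² = (-41 + (10 - 2))² = (-41 + 8)² = (-33)² = 1089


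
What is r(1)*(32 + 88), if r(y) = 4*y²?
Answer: 480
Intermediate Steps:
r(1)*(32 + 88) = (4*1²)*(32 + 88) = (4*1)*120 = 4*120 = 480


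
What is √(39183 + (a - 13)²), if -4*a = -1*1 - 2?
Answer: √629329/4 ≈ 198.33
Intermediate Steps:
a = ¾ (a = -(-1*1 - 2)/4 = -(-1 - 2)/4 = -¼*(-3) = ¾ ≈ 0.75000)
√(39183 + (a - 13)²) = √(39183 + (¾ - 13)²) = √(39183 + (-49/4)²) = √(39183 + 2401/16) = √(629329/16) = √629329/4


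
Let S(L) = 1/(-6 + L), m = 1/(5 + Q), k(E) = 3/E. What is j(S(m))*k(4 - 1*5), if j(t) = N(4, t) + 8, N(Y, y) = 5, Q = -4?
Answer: -39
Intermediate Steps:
m = 1 (m = 1/(5 - 4) = 1/1 = 1)
j(t) = 13 (j(t) = 5 + 8 = 13)
j(S(m))*k(4 - 1*5) = 13*(3/(4 - 1*5)) = 13*(3/(4 - 5)) = 13*(3/(-1)) = 13*(3*(-1)) = 13*(-3) = -39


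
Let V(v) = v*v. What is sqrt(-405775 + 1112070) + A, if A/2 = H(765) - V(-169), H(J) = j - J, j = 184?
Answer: -58284 + sqrt(706295) ≈ -57444.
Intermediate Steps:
V(v) = v**2
H(J) = 184 - J
A = -58284 (A = 2*((184 - 1*765) - 1*(-169)**2) = 2*((184 - 765) - 1*28561) = 2*(-581 - 28561) = 2*(-29142) = -58284)
sqrt(-405775 + 1112070) + A = sqrt(-405775 + 1112070) - 58284 = sqrt(706295) - 58284 = -58284 + sqrt(706295)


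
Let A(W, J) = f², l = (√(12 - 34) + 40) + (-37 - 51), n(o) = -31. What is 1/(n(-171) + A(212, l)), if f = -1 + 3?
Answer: -1/27 ≈ -0.037037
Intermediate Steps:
f = 2
l = -48 + I*√22 (l = (√(-22) + 40) - 88 = (I*√22 + 40) - 88 = (40 + I*√22) - 88 = -48 + I*√22 ≈ -48.0 + 4.6904*I)
A(W, J) = 4 (A(W, J) = 2² = 4)
1/(n(-171) + A(212, l)) = 1/(-31 + 4) = 1/(-27) = -1/27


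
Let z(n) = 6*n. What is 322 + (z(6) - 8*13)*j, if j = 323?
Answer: -21642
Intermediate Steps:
322 + (z(6) - 8*13)*j = 322 + (6*6 - 8*13)*323 = 322 + (36 - 104)*323 = 322 - 68*323 = 322 - 21964 = -21642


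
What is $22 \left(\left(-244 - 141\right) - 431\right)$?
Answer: $-17952$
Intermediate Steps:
$22 \left(\left(-244 - 141\right) - 431\right) = 22 \left(-385 - 431\right) = 22 \left(-816\right) = -17952$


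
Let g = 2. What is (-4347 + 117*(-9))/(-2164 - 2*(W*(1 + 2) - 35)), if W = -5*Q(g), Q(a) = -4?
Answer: 100/41 ≈ 2.4390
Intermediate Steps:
W = 20 (W = -5*(-4) = 20)
(-4347 + 117*(-9))/(-2164 - 2*(W*(1 + 2) - 35)) = (-4347 + 117*(-9))/(-2164 - 2*(20*(1 + 2) - 35)) = (-4347 - 1053)/(-2164 - 2*(20*3 - 35)) = -5400/(-2164 - 2*(60 - 35)) = -5400/(-2164 - 2*25) = -5400/(-2164 - 50) = -5400/(-2214) = -5400*(-1/2214) = 100/41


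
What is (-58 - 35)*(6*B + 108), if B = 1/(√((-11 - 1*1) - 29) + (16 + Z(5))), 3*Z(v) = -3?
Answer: 558*(-18*√41 + 271*I)/(√41 - 15*I) ≈ -10075.0 + 13.432*I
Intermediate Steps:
Z(v) = -1 (Z(v) = (⅓)*(-3) = -1)
B = 1/(15 + I*√41) (B = 1/(√((-11 - 1*1) - 29) + (16 - 1)) = 1/(√((-11 - 1) - 29) + 15) = 1/(√(-12 - 29) + 15) = 1/(√(-41) + 15) = 1/(I*√41 + 15) = 1/(15 + I*√41) ≈ 0.056391 - 0.024072*I)
(-58 - 35)*(6*B + 108) = (-58 - 35)*(6*(15/266 - I*√41/266) + 108) = -93*((45/133 - 3*I*√41/133) + 108) = -93*(14409/133 - 3*I*√41/133) = -1340037/133 + 279*I*√41/133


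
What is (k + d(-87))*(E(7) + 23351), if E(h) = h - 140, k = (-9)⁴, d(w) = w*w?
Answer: 328070340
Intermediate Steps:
d(w) = w²
k = 6561
E(h) = -140 + h
(k + d(-87))*(E(7) + 23351) = (6561 + (-87)²)*((-140 + 7) + 23351) = (6561 + 7569)*(-133 + 23351) = 14130*23218 = 328070340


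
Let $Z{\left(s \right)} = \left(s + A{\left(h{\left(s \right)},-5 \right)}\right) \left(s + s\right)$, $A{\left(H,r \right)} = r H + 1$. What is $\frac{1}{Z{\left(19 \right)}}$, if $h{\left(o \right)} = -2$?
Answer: $\frac{1}{1140} \approx 0.00087719$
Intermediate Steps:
$A{\left(H,r \right)} = 1 + H r$ ($A{\left(H,r \right)} = H r + 1 = 1 + H r$)
$Z{\left(s \right)} = 2 s \left(11 + s\right)$ ($Z{\left(s \right)} = \left(s + \left(1 - -10\right)\right) \left(s + s\right) = \left(s + \left(1 + 10\right)\right) 2 s = \left(s + 11\right) 2 s = \left(11 + s\right) 2 s = 2 s \left(11 + s\right)$)
$\frac{1}{Z{\left(19 \right)}} = \frac{1}{2 \cdot 19 \left(11 + 19\right)} = \frac{1}{2 \cdot 19 \cdot 30} = \frac{1}{1140}$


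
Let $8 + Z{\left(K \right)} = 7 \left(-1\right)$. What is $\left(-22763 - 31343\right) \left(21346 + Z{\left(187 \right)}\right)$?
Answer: $-1154135086$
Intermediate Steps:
$Z{\left(K \right)} = -15$ ($Z{\left(K \right)} = -8 + 7 \left(-1\right) = -8 - 7 = -15$)
$\left(-22763 - 31343\right) \left(21346 + Z{\left(187 \right)}\right) = \left(-22763 - 31343\right) \left(21346 - 15\right) = \left(-54106\right) 21331 = -1154135086$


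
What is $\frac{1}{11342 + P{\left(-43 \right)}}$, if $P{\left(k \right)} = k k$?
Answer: $\frac{1}{13191} \approx 7.5809 \cdot 10^{-5}$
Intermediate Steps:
$P{\left(k \right)} = k^{2}$
$\frac{1}{11342 + P{\left(-43 \right)}} = \frac{1}{11342 + \left(-43\right)^{2}} = \frac{1}{11342 + 1849} = \frac{1}{13191}$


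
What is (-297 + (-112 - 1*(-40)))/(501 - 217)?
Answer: -369/284 ≈ -1.2993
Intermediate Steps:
(-297 + (-112 - 1*(-40)))/(501 - 217) = (-297 + (-112 + 40))/284 = (-297 - 72)*(1/284) = -369*1/284 = -369/284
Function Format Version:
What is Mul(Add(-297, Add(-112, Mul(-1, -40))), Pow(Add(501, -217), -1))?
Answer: Rational(-369, 284) ≈ -1.2993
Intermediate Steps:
Mul(Add(-297, Add(-112, Mul(-1, -40))), Pow(Add(501, -217), -1)) = Mul(Add(-297, Add(-112, 40)), Pow(284, -1)) = Mul(Add(-297, -72), Rational(1, 284)) = Mul(-369, Rational(1, 284)) = Rational(-369, 284)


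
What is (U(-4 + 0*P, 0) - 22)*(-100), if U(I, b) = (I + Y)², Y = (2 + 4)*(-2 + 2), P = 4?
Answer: 600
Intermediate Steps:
Y = 0 (Y = 6*0 = 0)
U(I, b) = I² (U(I, b) = (I + 0)² = I²)
(U(-4 + 0*P, 0) - 22)*(-100) = ((-4 + 0*4)² - 22)*(-100) = ((-4 + 0)² - 22)*(-100) = ((-4)² - 22)*(-100) = (16 - 22)*(-100) = -6*(-100) = 600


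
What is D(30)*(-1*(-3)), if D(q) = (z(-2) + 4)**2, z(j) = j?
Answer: 12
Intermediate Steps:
D(q) = 4 (D(q) = (-2 + 4)**2 = 2**2 = 4)
D(30)*(-1*(-3)) = 4*(-1*(-3)) = 4*3 = 12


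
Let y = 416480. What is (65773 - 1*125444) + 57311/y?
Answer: -24851720769/416480 ≈ -59671.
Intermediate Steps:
(65773 - 1*125444) + 57311/y = (65773 - 1*125444) + 57311/416480 = (65773 - 125444) + 57311*(1/416480) = -59671 + 57311/416480 = -24851720769/416480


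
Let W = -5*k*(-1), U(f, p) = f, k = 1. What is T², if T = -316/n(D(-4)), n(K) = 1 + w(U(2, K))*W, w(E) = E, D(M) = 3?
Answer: 99856/121 ≈ 825.26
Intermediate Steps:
W = 5 (W = -5*1*(-1) = -5*(-1) = 5)
n(K) = 11 (n(K) = 1 + 2*5 = 1 + 10 = 11)
T = -316/11 ≈ -28.727
T² = (-316/11)² = 99856/121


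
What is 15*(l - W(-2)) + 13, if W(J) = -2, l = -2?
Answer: 13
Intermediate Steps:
15*(l - W(-2)) + 13 = 15*(-2 - 1*(-2)) + 13 = 15*(-2 + 2) + 13 = 15*0 + 13 = 0 + 13 = 13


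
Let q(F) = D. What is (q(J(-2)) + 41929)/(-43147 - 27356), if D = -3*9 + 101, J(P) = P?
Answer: -14001/23501 ≈ -0.59576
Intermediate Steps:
D = 74 (D = -27 + 101 = 74)
q(F) = 74
(q(J(-2)) + 41929)/(-43147 - 27356) = (74 + 41929)/(-43147 - 27356) = 42003/(-70503) = 42003*(-1/70503) = -14001/23501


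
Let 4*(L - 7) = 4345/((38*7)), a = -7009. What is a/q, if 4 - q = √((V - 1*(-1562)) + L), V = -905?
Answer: 29830304/693817 + 14018*√189083706/693817 ≈ 320.82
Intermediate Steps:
L = 11793/1064 (L = 7 + (4345/((38*7)))/4 = 7 + (4345/266)/4 = 7 + (4345*(1/266))/4 = 7 + (¼)*(4345/266) = 7 + 4345/1064 = 11793/1064 ≈ 11.084)
q = 4 - √189083706/532 (q = 4 - √((-905 - 1*(-1562)) + 11793/1064) = 4 - √((-905 + 1562) + 11793/1064) = 4 - √(657 + 11793/1064) = 4 - √(710841/1064) = 4 - √189083706/532 ≈ -21.847)
a/q = -7009/(4 - √189083706/532)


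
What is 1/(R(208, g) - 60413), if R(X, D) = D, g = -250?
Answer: -1/60663 ≈ -1.6485e-5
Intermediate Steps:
1/(R(208, g) - 60413) = 1/(-250 - 60413) = 1/(-60663) = -1/60663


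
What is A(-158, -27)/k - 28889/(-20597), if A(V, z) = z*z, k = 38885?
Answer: 1138363978/800914345 ≈ 1.4213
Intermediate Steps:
A(V, z) = z²
A(-158, -27)/k - 28889/(-20597) = (-27)²/38885 - 28889/(-20597) = 729*(1/38885) - 28889*(-1/20597) = 729/38885 + 28889/20597 = 1138363978/800914345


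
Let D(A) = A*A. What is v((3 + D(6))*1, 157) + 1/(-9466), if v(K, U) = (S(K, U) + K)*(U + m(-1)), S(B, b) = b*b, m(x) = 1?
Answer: 36924064063/9466 ≈ 3.9007e+6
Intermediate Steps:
D(A) = A²
S(B, b) = b²
v(K, U) = (1 + U)*(K + U²) (v(K, U) = (U² + K)*(U + 1) = (K + U²)*(1 + U) = (1 + U)*(K + U²))
v((3 + D(6))*1, 157) + 1/(-9466) = ((3 + 6²)*1 + 157² + 157³ + ((3 + 6²)*1)*157) + 1/(-9466) = ((3 + 36)*1 + 24649 + 3869893 + ((3 + 36)*1)*157) - 1/9466 = (39*1 + 24649 + 3869893 + (39*1)*157) - 1/9466 = (39 + 24649 + 3869893 + 39*157) - 1/9466 = (39 + 24649 + 3869893 + 6123) - 1/9466 = 3900704 - 1/9466 = 36924064063/9466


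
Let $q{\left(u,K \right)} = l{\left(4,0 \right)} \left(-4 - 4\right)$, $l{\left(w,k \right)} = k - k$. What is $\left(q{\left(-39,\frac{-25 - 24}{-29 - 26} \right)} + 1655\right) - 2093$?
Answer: $-438$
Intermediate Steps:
$l{\left(w,k \right)} = 0$
$q{\left(u,K \right)} = 0$ ($q{\left(u,K \right)} = 0 \left(-4 - 4\right) = 0 \left(-8\right) = 0$)
$\left(q{\left(-39,\frac{-25 - 24}{-29 - 26} \right)} + 1655\right) - 2093 = \left(0 + 1655\right) - 2093 = 1655 - 2093 = -438$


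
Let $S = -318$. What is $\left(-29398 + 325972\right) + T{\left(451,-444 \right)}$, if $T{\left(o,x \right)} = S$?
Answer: $296256$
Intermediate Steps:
$T{\left(o,x \right)} = -318$
$\left(-29398 + 325972\right) + T{\left(451,-444 \right)} = \left(-29398 + 325972\right) - 318 = 296574 - 318 = 296256$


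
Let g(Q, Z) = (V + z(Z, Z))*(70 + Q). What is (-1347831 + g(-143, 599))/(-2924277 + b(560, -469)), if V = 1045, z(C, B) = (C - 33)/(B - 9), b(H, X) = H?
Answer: 420134879/862496515 ≈ 0.48711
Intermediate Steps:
z(C, B) = (-33 + C)/(-9 + B)
g(Q, Z) = (70 + Q)*(1045 + (-33 + Z)/(-9 + Z)) (g(Q, Z) = (1045 + (-33 + Z)/(-9 + Z))*(70 + Q) = (70 + Q)*(1045 + (-33 + Z)/(-9 + Z)))
(-1347831 + g(-143, 599))/(-2924277 + b(560, -469)) = (-1347831 + 2*(-330330 - 4719*(-143) + 36610*599 + 523*(-143)*599)/(-9 + 599))/(-2924277 + 560) = (-1347831 + 2*(-330330 + 674817 + 21929390 - 44798611)/590)/(-2923717) = (-1347831 + 2*(1/590)*(-22524734))*(-1/2923717) = (-1347831 - 22524734/295)*(-1/2923717) = -420134879/295*(-1/2923717) = 420134879/862496515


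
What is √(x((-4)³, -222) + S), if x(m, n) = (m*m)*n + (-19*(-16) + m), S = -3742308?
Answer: 6*I*√129205 ≈ 2156.7*I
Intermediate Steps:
x(m, n) = 304 + m + n*m² (x(m, n) = m²*n + (304 + m) = n*m² + (304 + m) = 304 + m + n*m²)
√(x((-4)³, -222) + S) = √((304 + (-4)³ - 222*((-4)³)²) - 3742308) = √((304 - 64 - 222*(-64)²) - 3742308) = √((304 - 64 - 222*4096) - 3742308) = √((304 - 64 - 909312) - 3742308) = √(-909072 - 3742308) = √(-4651380) = 6*I*√129205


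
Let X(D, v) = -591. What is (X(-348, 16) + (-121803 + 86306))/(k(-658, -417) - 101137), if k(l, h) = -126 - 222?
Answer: 36088/101485 ≈ 0.35560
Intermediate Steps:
k(l, h) = -348
(X(-348, 16) + (-121803 + 86306))/(k(-658, -417) - 101137) = (-591 + (-121803 + 86306))/(-348 - 101137) = (-591 - 35497)/(-101485) = -36088*(-1/101485) = 36088/101485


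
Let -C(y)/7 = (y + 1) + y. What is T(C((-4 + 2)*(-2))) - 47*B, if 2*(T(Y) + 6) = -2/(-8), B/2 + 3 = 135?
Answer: -99311/8 ≈ -12414.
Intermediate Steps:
B = 264 (B = -6 + 2*135 = -6 + 270 = 264)
C(y) = -7 - 14*y (C(y) = -7*((y + 1) + y) = -7*((1 + y) + y) = -7*(1 + 2*y) = -7 - 14*y)
T(Y) = -47/8 (T(Y) = -6 + (-2/(-8))/2 = -6 + (-2*(-⅛))/2 = -6 + (½)*(¼) = -6 + ⅛ = -47/8)
T(C((-4 + 2)*(-2))) - 47*B = -47/8 - 47*264 = -47/8 - 12408 = -99311/8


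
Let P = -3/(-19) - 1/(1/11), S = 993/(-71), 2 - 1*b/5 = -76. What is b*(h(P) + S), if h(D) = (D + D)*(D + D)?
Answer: 4560406890/25631 ≈ 1.7793e+5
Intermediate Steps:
b = 390 (b = 10 - 5*(-76) = 10 + 380 = 390)
S = -993/71 (S = 993*(-1/71) = -993/71 ≈ -13.986)
P = -206/19 (P = -3*(-1/19) - 1/1/11 = 3/19 - 1*11 = 3/19 - 11 = -206/19 ≈ -10.842)
h(D) = 4*D**2 (h(D) = (2*D)*(2*D) = 4*D**2)
b*(h(P) + S) = 390*(4*(-206/19)**2 - 993/71) = 390*(4*(42436/361) - 993/71) = 390*(169744/361 - 993/71) = 390*(11693351/25631) = 4560406890/25631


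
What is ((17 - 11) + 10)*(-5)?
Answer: -80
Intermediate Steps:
((17 - 11) + 10)*(-5) = (6 + 10)*(-5) = 16*(-5) = -80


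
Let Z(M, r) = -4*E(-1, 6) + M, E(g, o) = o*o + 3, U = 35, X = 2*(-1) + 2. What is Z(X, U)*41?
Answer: -6396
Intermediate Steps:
X = 0 (X = -2 + 2 = 0)
E(g, o) = 3 + o² (E(g, o) = o² + 3 = 3 + o²)
Z(M, r) = -156 + M (Z(M, r) = -4*(3 + 6²) + M = -4*(3 + 36) + M = -4*39 + M = -156 + M)
Z(X, U)*41 = (-156 + 0)*41 = -156*41 = -6396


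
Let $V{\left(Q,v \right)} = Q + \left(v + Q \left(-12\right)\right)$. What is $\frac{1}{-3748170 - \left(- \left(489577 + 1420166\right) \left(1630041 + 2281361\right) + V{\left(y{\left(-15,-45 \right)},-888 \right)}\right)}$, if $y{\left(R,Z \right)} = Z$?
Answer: $\frac{1}{7469768841909} \approx 1.3387 \cdot 10^{-13}$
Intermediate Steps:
$V{\left(Q,v \right)} = v - 11 Q$ ($V{\left(Q,v \right)} = Q - \left(- v + 12 Q\right) = v - 11 Q$)
$\frac{1}{-3748170 - \left(- \left(489577 + 1420166\right) \left(1630041 + 2281361\right) + V{\left(y{\left(-15,-45 \right)},-888 \right)}\right)} = \frac{1}{-3748170 - \left(-888 + 495 - \left(489577 + 1420166\right) \left(1630041 + 2281361\right)\right)} = \frac{1}{-3748170 + \left(1909743 \cdot 3911402 - \left(-888 + 495\right)\right)} = \frac{1}{-3748170 + \left(7469772589686 - -393\right)} = \frac{1}{-3748170 + \left(7469772589686 + 393\right)} = \frac{1}{-3748170 + 7469772590079} = \frac{1}{7469768841909}$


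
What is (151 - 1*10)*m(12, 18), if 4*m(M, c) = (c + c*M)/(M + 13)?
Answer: 16497/50 ≈ 329.94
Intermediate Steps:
m(M, c) = (c + M*c)/(4*(13 + M)) (m(M, c) = ((c + c*M)/(M + 13))/4 = ((c + M*c)/(13 + M))/4 = (c + M*c)/(4*(13 + M)))
(151 - 1*10)*m(12, 18) = (151 - 1*10)*((¼)*18*(1 + 12)/(13 + 12)) = (151 - 10)*((¼)*18*13/25) = 141*((¼)*18*(1/25)*13) = 141*(117/50) = 16497/50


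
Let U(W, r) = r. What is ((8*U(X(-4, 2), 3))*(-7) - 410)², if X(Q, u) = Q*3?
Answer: 334084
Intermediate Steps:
X(Q, u) = 3*Q
((8*U(X(-4, 2), 3))*(-7) - 410)² = ((8*3)*(-7) - 410)² = (24*(-7) - 410)² = (-168 - 410)² = (-578)² = 334084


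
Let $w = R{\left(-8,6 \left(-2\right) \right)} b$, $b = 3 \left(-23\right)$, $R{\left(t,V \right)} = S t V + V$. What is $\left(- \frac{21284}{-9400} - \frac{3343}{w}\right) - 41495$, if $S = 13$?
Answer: $- \frac{4157929180393}{100208700} \approx -41493.0$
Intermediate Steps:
$R{\left(t,V \right)} = V + 13 V t$ ($R{\left(t,V \right)} = 13 t V + V = 13 V t + V = V + 13 V t$)
$b = -69$
$w = -85284$ ($w = 6 \left(-2\right) \left(1 + 13 \left(-8\right)\right) \left(-69\right) = - 12 \left(1 - 104\right) \left(-69\right) = \left(-12\right) \left(-103\right) \left(-69\right) = 1236 \left(-69\right) = -85284$)
$\left(- \frac{21284}{-9400} - \frac{3343}{w}\right) - 41495 = \left(- \frac{21284}{-9400} - \frac{3343}{-85284}\right) - 41495 = \left(\left(-21284\right) \left(- \frac{1}{9400}\right) - - \frac{3343}{85284}\right) - 41495 = \left(\frac{5321}{2350} + \frac{3343}{85284}\right) - 41495 = \frac{230826107}{100208700} - 41495 = - \frac{4157929180393}{100208700}$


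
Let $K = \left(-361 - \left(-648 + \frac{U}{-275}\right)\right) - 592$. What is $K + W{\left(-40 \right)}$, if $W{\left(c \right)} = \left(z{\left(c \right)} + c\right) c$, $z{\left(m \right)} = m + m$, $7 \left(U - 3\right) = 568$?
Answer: $\frac{8653464}{1925} \approx 4495.3$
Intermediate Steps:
$U = \frac{589}{7}$ ($U = 3 + \frac{1}{7} \cdot 568 = 3 + \frac{568}{7} = \frac{589}{7} \approx 84.143$)
$z{\left(m \right)} = 2 m$
$K = - \frac{586536}{1925}$ ($K = \left(-361 + \left(648 - \frac{589}{7 \left(-275\right)}\right)\right) - 592 = \left(-361 + \left(648 - \frac{589}{7} \left(- \frac{1}{275}\right)\right)\right) - 592 = \left(-361 + \left(648 - - \frac{589}{1925}\right)\right) - 592 = \left(-361 + \left(648 + \frac{589}{1925}\right)\right) - 592 = \left(-361 + \frac{1247989}{1925}\right) - 592 = \frac{553064}{1925} - 592 = - \frac{586536}{1925} \approx -304.69$)
$W{\left(c \right)} = 3 c^{2}$ ($W{\left(c \right)} = \left(2 c + c\right) c = 3 c c = 3 c^{2}$)
$K + W{\left(-40 \right)} = - \frac{586536}{1925} + 3 \left(-40\right)^{2} = - \frac{586536}{1925} + 3 \cdot 1600 = - \frac{586536}{1925} + 4800 = \frac{8653464}{1925}$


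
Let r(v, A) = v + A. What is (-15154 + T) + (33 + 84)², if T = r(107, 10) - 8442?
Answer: -9790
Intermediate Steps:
r(v, A) = A + v
T = -8325 (T = (10 + 107) - 8442 = 117 - 8442 = -8325)
(-15154 + T) + (33 + 84)² = (-15154 - 8325) + (33 + 84)² = -23479 + 117² = -23479 + 13689 = -9790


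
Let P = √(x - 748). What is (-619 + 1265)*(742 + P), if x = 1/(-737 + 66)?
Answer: 479332 + 646*I*√336780939/671 ≈ 4.7933e+5 + 17668.0*I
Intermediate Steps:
x = -1/671 (x = 1/(-671) = -1/671 ≈ -0.0014903)
P = I*√336780939/671 (P = √(-1/671 - 748) = √(-501909/671) = I*√336780939/671 ≈ 27.35*I)
(-619 + 1265)*(742 + P) = (-619 + 1265)*(742 + I*√336780939/671) = 646*(742 + I*√336780939/671) = 479332 + 646*I*√336780939/671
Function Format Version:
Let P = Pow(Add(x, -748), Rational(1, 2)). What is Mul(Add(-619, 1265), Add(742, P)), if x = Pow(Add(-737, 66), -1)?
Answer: Add(479332, Mul(Rational(646, 671), I, Pow(336780939, Rational(1, 2)))) ≈ Add(4.7933e+5, Mul(17668., I))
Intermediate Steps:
x = Rational(-1, 671) (x = Pow(-671, -1) = Rational(-1, 671) ≈ -0.0014903)
P = Mul(Rational(1, 671), I, Pow(336780939, Rational(1, 2))) (P = Pow(Add(Rational(-1, 671), -748), Rational(1, 2)) = Pow(Rational(-501909, 671), Rational(1, 2)) = Mul(Rational(1, 671), I, Pow(336780939, Rational(1, 2))) ≈ Mul(27.350, I))
Mul(Add(-619, 1265), Add(742, P)) = Mul(Add(-619, 1265), Add(742, Mul(Rational(1, 671), I, Pow(336780939, Rational(1, 2))))) = Mul(646, Add(742, Mul(Rational(1, 671), I, Pow(336780939, Rational(1, 2))))) = Add(479332, Mul(Rational(646, 671), I, Pow(336780939, Rational(1, 2))))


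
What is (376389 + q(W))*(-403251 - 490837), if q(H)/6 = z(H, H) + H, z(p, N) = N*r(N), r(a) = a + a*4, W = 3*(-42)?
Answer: -761685190344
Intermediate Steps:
W = -126
r(a) = 5*a (r(a) = a + 4*a = 5*a)
z(p, N) = 5*N² (z(p, N) = N*(5*N) = 5*N²)
q(H) = 6*H + 30*H² (q(H) = 6*(5*H² + H) = 6*(H + 5*H²) = 6*H + 30*H²)
(376389 + q(W))*(-403251 - 490837) = (376389 + 6*(-126)*(1 + 5*(-126)))*(-403251 - 490837) = (376389 + 6*(-126)*(1 - 630))*(-894088) = (376389 + 6*(-126)*(-629))*(-894088) = (376389 + 475524)*(-894088) = 851913*(-894088) = -761685190344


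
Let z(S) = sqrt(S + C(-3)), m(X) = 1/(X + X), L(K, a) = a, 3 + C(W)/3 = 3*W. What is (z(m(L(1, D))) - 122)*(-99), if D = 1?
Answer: 12078 - 99*I*sqrt(142)/2 ≈ 12078.0 - 589.86*I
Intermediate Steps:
C(W) = -9 + 9*W (C(W) = -9 + 3*(3*W) = -9 + 9*W)
m(X) = 1/(2*X)
z(S) = sqrt(-36 + S) (z(S) = sqrt(S + (-9 + 9*(-3))) = sqrt(S + (-9 - 27)) = sqrt(S - 36) = sqrt(-36 + S))
(z(m(L(1, D))) - 122)*(-99) = (sqrt(-36 + (1/2)/1) - 122)*(-99) = (sqrt(-36 + (1/2)*1) - 122)*(-99) = (sqrt(-36 + 1/2) - 122)*(-99) = (sqrt(-71/2) - 122)*(-99) = (I*sqrt(142)/2 - 122)*(-99) = (-122 + I*sqrt(142)/2)*(-99) = 12078 - 99*I*sqrt(142)/2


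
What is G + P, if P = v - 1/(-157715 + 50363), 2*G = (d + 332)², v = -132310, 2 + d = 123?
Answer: -3188944835/107352 ≈ -29706.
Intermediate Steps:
d = 121 (d = -2 + 123 = 121)
G = 205209/2 (G = (121 + 332)²/2 = (½)*453² = (½)*205209 = 205209/2 ≈ 1.0260e+5)
P = -14203743119/107352 (P = -132310 - 1/(-157715 + 50363) = -132310 - 1/(-107352) = -132310 - 1*(-1/107352) = -132310 + 1/107352 = -14203743119/107352 ≈ -1.3231e+5)
G + P = 205209/2 - 14203743119/107352 = -3188944835/107352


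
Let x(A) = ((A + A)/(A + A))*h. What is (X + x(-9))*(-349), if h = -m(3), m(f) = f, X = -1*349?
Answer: 122848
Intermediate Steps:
X = -349
h = -3 (h = -1*3 = -3)
x(A) = -3 (x(A) = ((A + A)/(A + A))*(-3) = ((2*A)/((2*A)))*(-3) = ((2*A)*(1/(2*A)))*(-3) = 1*(-3) = -3)
(X + x(-9))*(-349) = (-349 - 3)*(-349) = -352*(-349) = 122848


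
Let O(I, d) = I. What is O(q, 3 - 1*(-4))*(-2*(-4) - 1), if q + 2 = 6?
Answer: 28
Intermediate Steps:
q = 4 (q = -2 + 6 = 4)
O(q, 3 - 1*(-4))*(-2*(-4) - 1) = 4*(-2*(-4) - 1) = 4*(8 - 1) = 4*7 = 28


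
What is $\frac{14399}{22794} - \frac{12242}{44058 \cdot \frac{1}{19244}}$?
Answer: $- \frac{298293955165}{55792114} \approx -5346.5$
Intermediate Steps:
$\frac{14399}{22794} - \frac{12242}{44058 \cdot \frac{1}{19244}} = 14399 \cdot \frac{1}{22794} - \frac{12242}{44058 \cdot \frac{1}{19244}} = \frac{14399}{22794} - \frac{12242}{\frac{22029}{9622}} = \frac{14399}{22794} - \frac{117792524}{22029} = - \frac{298293955165}{55792114}$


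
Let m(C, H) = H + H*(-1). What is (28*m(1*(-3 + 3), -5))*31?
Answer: 0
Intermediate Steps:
m(C, H) = 0 (m(C, H) = H - H = 0)
(28*m(1*(-3 + 3), -5))*31 = (28*0)*31 = 0*31 = 0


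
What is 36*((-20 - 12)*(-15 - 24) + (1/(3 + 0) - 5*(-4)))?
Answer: 45660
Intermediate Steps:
36*((-20 - 12)*(-15 - 24) + (1/(3 + 0) - 5*(-4))) = 36*(-32*(-39) + (1/3 + 20)) = 36*(1248 + (⅓ + 20)) = 36*(1248 + 61/3) = 36*(3805/3) = 45660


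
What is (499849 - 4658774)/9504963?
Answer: -4158925/9504963 ≈ -0.43755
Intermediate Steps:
(499849 - 4658774)/9504963 = -4158925*1/9504963 = -4158925/9504963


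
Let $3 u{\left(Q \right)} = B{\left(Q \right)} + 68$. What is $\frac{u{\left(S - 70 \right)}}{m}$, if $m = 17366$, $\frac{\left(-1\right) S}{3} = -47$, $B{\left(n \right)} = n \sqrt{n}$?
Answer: $\frac{34}{26049} + \frac{71 \sqrt{71}}{52098} \approx 0.012789$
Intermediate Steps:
$B{\left(n \right)} = n^{\frac{3}{2}}$
$S = 141$ ($S = \left(-3\right) \left(-47\right) = 141$)
$u{\left(Q \right)} = \frac{68}{3} + \frac{Q^{\frac{3}{2}}}{3}$ ($u{\left(Q \right)} = \frac{Q^{\frac{3}{2}} + 68}{3} = \frac{68 + Q^{\frac{3}{2}}}{3} = \frac{68}{3} + \frac{Q^{\frac{3}{2}}}{3}$)
$\frac{u{\left(S - 70 \right)}}{m} = \frac{\frac{68}{3} + \frac{\left(141 - 70\right)^{\frac{3}{2}}}{3}}{17366} = \left(\frac{68}{3} + \frac{\left(141 - 70\right)^{\frac{3}{2}}}{3}\right) \frac{1}{17366} = \left(\frac{68}{3} + \frac{71^{\frac{3}{2}}}{3}\right) \frac{1}{17366} = \left(\frac{68}{3} + \frac{71 \sqrt{71}}{3}\right) \frac{1}{17366} = \frac{34}{26049} + \frac{71 \sqrt{71}}{52098}$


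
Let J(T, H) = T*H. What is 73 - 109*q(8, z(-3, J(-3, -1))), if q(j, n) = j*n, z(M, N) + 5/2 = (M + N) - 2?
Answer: 3997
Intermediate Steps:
J(T, H) = H*T
z(M, N) = -9/2 + M + N (z(M, N) = -5/2 + ((M + N) - 2) = -5/2 + (-2 + M + N) = -9/2 + M + N)
73 - 109*q(8, z(-3, J(-3, -1))) = 73 - 872*(-9/2 - 3 - 1*(-3)) = 73 - 872*(-9/2 - 3 + 3) = 73 - 872*(-9)/2 = 73 - 109*(-36) = 73 + 3924 = 3997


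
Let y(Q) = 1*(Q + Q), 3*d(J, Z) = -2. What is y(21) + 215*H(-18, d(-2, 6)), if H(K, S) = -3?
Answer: -603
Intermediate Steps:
d(J, Z) = -2/3 (d(J, Z) = (1/3)*(-2) = -2/3)
y(Q) = 2*Q (y(Q) = 1*(2*Q) = 2*Q)
y(21) + 215*H(-18, d(-2, 6)) = 2*21 + 215*(-3) = 42 - 645 = -603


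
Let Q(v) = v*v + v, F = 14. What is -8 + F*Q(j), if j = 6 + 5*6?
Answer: 18640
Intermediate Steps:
j = 36 (j = 6 + 30 = 36)
Q(v) = v + v² (Q(v) = v² + v = v + v²)
-8 + F*Q(j) = -8 + 14*(36*(1 + 36)) = -8 + 14*(36*37) = -8 + 14*1332 = -8 + 18648 = 18640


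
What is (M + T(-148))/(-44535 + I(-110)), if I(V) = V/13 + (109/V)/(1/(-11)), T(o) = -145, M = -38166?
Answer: 4980430/5789233 ≈ 0.86029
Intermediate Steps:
I(V) = -1199/V + V/13 (I(V) = V*(1/13) + (109/V)/(-1/11) = V/13 + (109/V)*(-11) = V/13 - 1199/V = -1199/V + V/13)
(M + T(-148))/(-44535 + I(-110)) = (-38166 - 145)/(-44535 + (-1199/(-110) + (1/13)*(-110))) = -38311/(-44535 + (-1199*(-1/110) - 110/13)) = -38311/(-44535 + (109/10 - 110/13)) = -38311/(-44535 + 317/130) = -38311/(-5789233/130) = -38311*(-130/5789233) = 4980430/5789233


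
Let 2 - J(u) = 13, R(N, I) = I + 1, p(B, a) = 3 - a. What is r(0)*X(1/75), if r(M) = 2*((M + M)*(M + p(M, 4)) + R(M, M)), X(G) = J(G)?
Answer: -22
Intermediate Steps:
R(N, I) = 1 + I
J(u) = -11 (J(u) = 2 - 1*13 = 2 - 13 = -11)
X(G) = -11
r(M) = 2 + 2*M + 4*M*(-1 + M) (r(M) = 2*((M + M)*(M + (3 - 1*4)) + (1 + M)) = 2*((2*M)*(M + (3 - 4)) + (1 + M)) = 2*((2*M)*(M - 1) + (1 + M)) = 2*((2*M)*(-1 + M) + (1 + M)) = 2*(2*M*(-1 + M) + (1 + M)) = 2*(1 + M + 2*M*(-1 + M)) = 2 + 2*M + 4*M*(-1 + M))
r(0)*X(1/75) = (2 - 2*0 + 4*0**2)*(-11) = (2 + 0 + 4*0)*(-11) = (2 + 0 + 0)*(-11) = 2*(-11) = -22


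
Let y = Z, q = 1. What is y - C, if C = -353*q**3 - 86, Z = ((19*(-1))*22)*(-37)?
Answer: 15905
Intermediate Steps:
Z = 15466 (Z = -19*22*(-37) = -418*(-37) = 15466)
y = 15466
C = -439 (C = -353*1**3 - 86 = -353*1 - 86 = -353 - 86 = -439)
y - C = 15466 - 1*(-439) = 15466 + 439 = 15905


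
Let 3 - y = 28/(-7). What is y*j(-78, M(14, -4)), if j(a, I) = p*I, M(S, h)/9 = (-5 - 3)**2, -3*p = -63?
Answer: 84672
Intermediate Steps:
p = 21 (p = -1/3*(-63) = 21)
M(S, h) = 576 (M(S, h) = 9*(-5 - 3)**2 = 9*(-8)**2 = 9*64 = 576)
j(a, I) = 21*I
y = 7 (y = 3 - 28/(-7) = 3 - 28*(-1)/7 = 3 - 1*(-4) = 3 + 4 = 7)
y*j(-78, M(14, -4)) = 7*(21*576) = 7*12096 = 84672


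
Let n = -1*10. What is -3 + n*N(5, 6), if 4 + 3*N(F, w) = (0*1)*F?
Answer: 31/3 ≈ 10.333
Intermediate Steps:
N(F, w) = -4/3 (N(F, w) = -4/3 + ((0*1)*F)/3 = -4/3 + (0*F)/3 = -4/3 + (⅓)*0 = -4/3 + 0 = -4/3)
n = -10
-3 + n*N(5, 6) = -3 - 10*(-4/3) = -3 + 40/3 = 31/3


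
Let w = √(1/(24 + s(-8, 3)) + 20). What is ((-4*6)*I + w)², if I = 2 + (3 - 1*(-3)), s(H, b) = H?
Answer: (768 - √321)²/16 ≈ 35164.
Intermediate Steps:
I = 8 (I = 2 + (3 + 3) = 2 + 6 = 8)
w = √321/4 (w = √(1/(24 - 8) + 20) = √(1/16 + 20) = √(321/16) = √321/4 ≈ 4.4791)
((-4*6)*I + w)² = (-4*6*8 + √321/4)² = (-24*8 + √321/4)² = (-192 + √321/4)²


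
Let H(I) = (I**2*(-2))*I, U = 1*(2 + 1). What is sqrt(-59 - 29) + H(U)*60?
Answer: -3240 + 2*I*sqrt(22) ≈ -3240.0 + 9.3808*I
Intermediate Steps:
U = 3 (U = 1*3 = 3)
H(I) = -2*I**3 (H(I) = (-2*I**2)*I = -2*I**3)
sqrt(-59 - 29) + H(U)*60 = sqrt(-59 - 29) - 2*3**3*60 = sqrt(-88) - 2*27*60 = 2*I*sqrt(22) - 54*60 = 2*I*sqrt(22) - 3240 = -3240 + 2*I*sqrt(22)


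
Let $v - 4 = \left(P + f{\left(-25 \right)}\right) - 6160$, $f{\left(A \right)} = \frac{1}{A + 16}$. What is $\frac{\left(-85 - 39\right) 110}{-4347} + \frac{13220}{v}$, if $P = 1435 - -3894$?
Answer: $- \frac{103917475}{8089767} \approx -12.846$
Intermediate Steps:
$P = 5329$ ($P = 1435 + 3894 = 5329$)
$f{\left(A \right)} = \frac{1}{16 + A}$
$v = - \frac{7444}{9}$ ($v = 4 - \left(831 - \frac{1}{16 - 25}\right) = 4 - \left(831 + \frac{1}{9}\right) = 4 + \left(\left(5329 - \frac{1}{9}\right) - 6160\right) = 4 + \left(\frac{47960}{9} - 6160\right) = 4 - \frac{7480}{9} = - \frac{7444}{9} \approx -827.11$)
$\frac{\left(-85 - 39\right) 110}{-4347} + \frac{13220}{v} = \frac{\left(-85 - 39\right) 110}{-4347} + \frac{13220}{- \frac{7444}{9}} = \left(-124\right) 110 \left(- \frac{1}{4347}\right) + 13220 \left(- \frac{9}{7444}\right) = \left(-13640\right) \left(- \frac{1}{4347}\right) - \frac{29745}{1861} = \frac{13640}{4347} - \frac{29745}{1861} = - \frac{103917475}{8089767}$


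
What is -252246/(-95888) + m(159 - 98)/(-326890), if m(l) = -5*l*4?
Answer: 4128683915/1567241416 ≈ 2.6344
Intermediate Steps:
m(l) = -20*l
-252246/(-95888) + m(159 - 98)/(-326890) = -252246/(-95888) - 20*(159 - 98)/(-326890) = -252246*(-1/95888) - 20*61*(-1/326890) = 126123/47944 - 1220*(-1/326890) = 126123/47944 + 122/32689 = 4128683915/1567241416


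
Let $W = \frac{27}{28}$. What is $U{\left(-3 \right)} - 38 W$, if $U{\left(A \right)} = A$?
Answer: $- \frac{555}{14} \approx -39.643$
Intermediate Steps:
$W = \frac{27}{28}$ ($W = 27 \cdot \frac{1}{28} = \frac{27}{28} \approx 0.96429$)
$U{\left(-3 \right)} - 38 W = -3 - \frac{513}{14} = - \frac{555}{14}$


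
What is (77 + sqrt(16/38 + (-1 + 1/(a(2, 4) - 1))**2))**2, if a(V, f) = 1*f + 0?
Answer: 1014007/171 + 308*sqrt(703)/57 ≈ 6073.1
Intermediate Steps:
a(V, f) = f (a(V, f) = f + 0 = f)
(77 + sqrt(16/38 + (-1 + 1/(a(2, 4) - 1))**2))**2 = (77 + sqrt(16/38 + (-1 + 1/(4 - 1))**2))**2 = (77 + sqrt(16*(1/38) + (-1 + 1/3)**2))**2 = (77 + sqrt(8/19 + (-1 + 1/3)**2))**2 = (77 + sqrt(8/19 + (-2/3)**2))**2 = (77 + sqrt(8/19 + 4/9))**2 = (77 + sqrt(148/171))**2 = (77 + 2*sqrt(703)/57)**2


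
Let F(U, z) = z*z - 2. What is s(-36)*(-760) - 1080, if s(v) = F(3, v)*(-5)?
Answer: 4916120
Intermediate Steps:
F(U, z) = -2 + z² (F(U, z) = z² - 2 = -2 + z²)
s(v) = 10 - 5*v² (s(v) = (-2 + v²)*(-5) = 10 - 5*v²)
s(-36)*(-760) - 1080 = (10 - 5*(-36)²)*(-760) - 1080 = (10 - 5*1296)*(-760) - 1080 = (10 - 6480)*(-760) - 1080 = -6470*(-760) - 1080 = 4917200 - 1080 = 4916120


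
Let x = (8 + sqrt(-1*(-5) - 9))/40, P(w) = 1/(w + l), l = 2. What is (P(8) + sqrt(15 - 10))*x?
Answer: (1 + 10*sqrt(5))*(4 + I)/200 ≈ 0.46721 + 0.1168*I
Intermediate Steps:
P(w) = 1/(2 + w) (P(w) = 1/(w + 2) = 1/(2 + w))
x = 1/5 + I/20 (x = (8 + sqrt(5 - 9))*(1/40) = (8 + sqrt(-4))*(1/40) = (8 + 2*I)*(1/40) = 1/5 + I/20 ≈ 0.2 + 0.05*I)
(P(8) + sqrt(15 - 10))*x = (1/(2 + 8) + sqrt(15 - 10))*(1/5 + I/20) = (1/10 + sqrt(5))*(1/5 + I/20) = (1/5 + I/20)*(1/10 + sqrt(5))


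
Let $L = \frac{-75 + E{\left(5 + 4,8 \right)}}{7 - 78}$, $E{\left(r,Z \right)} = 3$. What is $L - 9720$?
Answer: $- \frac{690048}{71} \approx -9719.0$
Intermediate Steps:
$L = \frac{72}{71}$ ($L = \frac{-75 + 3}{7 - 78} = - \frac{72}{-71} = \left(-72\right) \left(- \frac{1}{71}\right) = \frac{72}{71} \approx 1.0141$)
$L - 9720 = \frac{72}{71} - 9720 = - \frac{690048}{71}$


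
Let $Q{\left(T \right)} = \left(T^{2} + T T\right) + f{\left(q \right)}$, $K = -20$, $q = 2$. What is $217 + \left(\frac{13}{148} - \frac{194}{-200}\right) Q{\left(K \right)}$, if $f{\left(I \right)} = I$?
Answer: $\frac{985482}{925} \approx 1065.4$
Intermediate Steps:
$Q{\left(T \right)} = 2 + 2 T^{2}$ ($Q{\left(T \right)} = \left(T^{2} + T T\right) + 2 = \left(T^{2} + T^{2}\right) + 2 = 2 T^{2} + 2 = 2 + 2 T^{2}$)
$217 + \left(\frac{13}{148} - \frac{194}{-200}\right) Q{\left(K \right)} = 217 + \left(\frac{13}{148} - \frac{194}{-200}\right) \left(2 + 2 \left(-20\right)^{2}\right) = 217 + \left(13 \cdot \frac{1}{148} - - \frac{97}{100}\right) \left(2 + 2 \cdot 400\right) = 217 + \left(\frac{13}{148} + \frac{97}{100}\right) \left(2 + 800\right) = 217 + \frac{1957}{1850} \cdot 802 = 217 + \frac{784757}{925} = \frac{985482}{925}$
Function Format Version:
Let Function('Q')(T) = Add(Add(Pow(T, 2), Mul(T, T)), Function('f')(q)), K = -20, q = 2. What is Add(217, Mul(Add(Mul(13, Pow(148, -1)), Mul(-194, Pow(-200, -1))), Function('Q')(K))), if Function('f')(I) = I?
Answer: Rational(985482, 925) ≈ 1065.4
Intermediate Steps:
Function('Q')(T) = Add(2, Mul(2, Pow(T, 2))) (Function('Q')(T) = Add(Add(Pow(T, 2), Mul(T, T)), 2) = Add(Add(Pow(T, 2), Pow(T, 2)), 2) = Add(Mul(2, Pow(T, 2)), 2) = Add(2, Mul(2, Pow(T, 2))))
Add(217, Mul(Add(Mul(13, Pow(148, -1)), Mul(-194, Pow(-200, -1))), Function('Q')(K))) = Add(217, Mul(Add(Mul(13, Pow(148, -1)), Mul(-194, Pow(-200, -1))), Add(2, Mul(2, Pow(-20, 2))))) = Add(217, Mul(Add(Mul(13, Rational(1, 148)), Mul(-194, Rational(-1, 200))), Add(2, Mul(2, 400)))) = Add(217, Mul(Add(Rational(13, 148), Rational(97, 100)), Add(2, 800))) = Add(217, Mul(Rational(1957, 1850), 802)) = Add(217, Rational(784757, 925)) = Rational(985482, 925)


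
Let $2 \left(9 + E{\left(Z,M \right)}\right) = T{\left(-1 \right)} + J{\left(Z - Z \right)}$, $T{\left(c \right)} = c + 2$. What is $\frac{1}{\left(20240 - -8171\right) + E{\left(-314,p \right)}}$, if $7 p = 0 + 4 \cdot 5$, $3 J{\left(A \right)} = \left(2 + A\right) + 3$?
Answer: $\frac{3}{85210} \approx 3.5207 \cdot 10^{-5}$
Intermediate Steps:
$T{\left(c \right)} = 2 + c$
$J{\left(A \right)} = \frac{5}{3} + \frac{A}{3}$ ($J{\left(A \right)} = \frac{\left(2 + A\right) + 3}{3} = \frac{5 + A}{3} = \frac{5}{3} + \frac{A}{3}$)
$p = \frac{20}{7}$ ($p = \frac{0 + 4 \cdot 5}{7} = \frac{0 + 20}{7} = \frac{1}{7} \cdot 20 = \frac{20}{7} \approx 2.8571$)
$E{\left(Z,M \right)} = - \frac{23}{3}$ ($E{\left(Z,M \right)} = -9 + \frac{\left(2 - 1\right) + \left(\frac{5}{3} + \frac{Z - Z}{3}\right)}{2} = -9 + \frac{1 + \left(\frac{5}{3} + \frac{1}{3} \cdot 0\right)}{2} = -9 + \frac{1 + \left(\frac{5}{3} + 0\right)}{2} = -9 + \frac{1 + \frac{5}{3}}{2} = -9 + \frac{1}{2} \cdot \frac{8}{3} = -9 + \frac{4}{3} = - \frac{23}{3}$)
$\frac{1}{\left(20240 - -8171\right) + E{\left(-314,p \right)}} = \frac{1}{\left(20240 - -8171\right) - \frac{23}{3}} = \frac{1}{\left(20240 + 8171\right) - \frac{23}{3}} = \frac{1}{28411 - \frac{23}{3}} = \frac{1}{\frac{85210}{3}} = \frac{3}{85210}$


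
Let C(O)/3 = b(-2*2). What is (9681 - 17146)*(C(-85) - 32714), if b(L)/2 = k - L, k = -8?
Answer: 244389170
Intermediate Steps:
b(L) = -16 - 2*L (b(L) = 2*(-8 - L) = -16 - 2*L)
C(O) = -24 (C(O) = 3*(-16 - (-4)*2) = 3*(-16 - 2*(-4)) = 3*(-16 + 8) = 3*(-8) = -24)
(9681 - 17146)*(C(-85) - 32714) = (9681 - 17146)*(-24 - 32714) = -7465*(-32738) = 244389170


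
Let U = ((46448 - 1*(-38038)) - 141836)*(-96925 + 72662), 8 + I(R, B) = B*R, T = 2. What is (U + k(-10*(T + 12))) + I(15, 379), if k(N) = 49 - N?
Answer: 1391488916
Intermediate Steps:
I(R, B) = -8 + B*R
U = 1391483050 (U = ((46448 + 38038) - 141836)*(-24263) = (84486 - 141836)*(-24263) = -57350*(-24263) = 1391483050)
(U + k(-10*(T + 12))) + I(15, 379) = (1391483050 + (49 - (-10)*(2 + 12))) + (-8 + 379*15) = (1391483050 + (49 - (-10)*14)) + (-8 + 5685) = (1391483050 + (49 - 1*(-140))) + 5677 = (1391483050 + (49 + 140)) + 5677 = (1391483050 + 189) + 5677 = 1391483239 + 5677 = 1391488916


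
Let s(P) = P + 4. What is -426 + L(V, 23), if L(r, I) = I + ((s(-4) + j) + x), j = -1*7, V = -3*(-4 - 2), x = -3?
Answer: -413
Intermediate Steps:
V = 18 (V = -3*(-6) = 18)
s(P) = 4 + P
j = -7
L(r, I) = -10 + I (L(r, I) = I + (((4 - 4) - 7) - 3) = I + ((0 - 7) - 3) = I + (-7 - 3) = I - 10 = -10 + I)
-426 + L(V, 23) = -426 + (-10 + 23) = -426 + 13 = -413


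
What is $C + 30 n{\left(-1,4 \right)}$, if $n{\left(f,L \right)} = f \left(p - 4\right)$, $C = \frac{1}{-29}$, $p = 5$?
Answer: $- \frac{871}{29} \approx -30.034$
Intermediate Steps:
$C = - \frac{1}{29} \approx -0.034483$
$n{\left(f,L \right)} = f$ ($n{\left(f,L \right)} = f \left(5 - 4\right) = f 1 = f$)
$C + 30 n{\left(-1,4 \right)} = - \frac{1}{29} + 30 \left(-1\right) = - \frac{1}{29} - 30 = - \frac{871}{29}$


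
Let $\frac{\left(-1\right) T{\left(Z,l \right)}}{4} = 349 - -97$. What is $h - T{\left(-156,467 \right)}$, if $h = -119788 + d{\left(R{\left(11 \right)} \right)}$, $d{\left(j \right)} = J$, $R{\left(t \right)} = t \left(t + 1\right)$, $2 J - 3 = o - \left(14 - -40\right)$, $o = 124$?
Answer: $- \frac{235935}{2} \approx -1.1797 \cdot 10^{5}$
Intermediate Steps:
$T{\left(Z,l \right)} = -1784$ ($T{\left(Z,l \right)} = - 4 \left(349 - -97\right) = - 4 \left(349 + 97\right) = \left(-4\right) 446 = -1784$)
$J = \frac{73}{2}$ ($J = \frac{3}{2} + \frac{124 - \left(14 - -40\right)}{2} = \frac{3}{2} + \frac{124 - \left(14 + 40\right)}{2} = \frac{3}{2} + \frac{124 - 54}{2} = \frac{3}{2} + \frac{1}{2} \cdot 70 = \frac{3}{2} + 35 = \frac{73}{2} \approx 36.5$)
$R{\left(t \right)} = t \left(1 + t\right)$
$d{\left(j \right)} = \frac{73}{2}$
$h = - \frac{239503}{2}$ ($h = -119788 + \frac{73}{2} = - \frac{239503}{2} \approx -1.1975 \cdot 10^{5}$)
$h - T{\left(-156,467 \right)} = - \frac{239503}{2} - -1784 = - \frac{239503}{2} + 1784 = - \frac{235935}{2}$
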